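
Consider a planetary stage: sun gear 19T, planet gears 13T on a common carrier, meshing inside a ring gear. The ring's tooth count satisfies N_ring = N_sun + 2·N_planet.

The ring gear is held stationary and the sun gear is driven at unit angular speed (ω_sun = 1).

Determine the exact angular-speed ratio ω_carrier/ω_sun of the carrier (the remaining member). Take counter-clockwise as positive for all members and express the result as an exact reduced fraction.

N_ring = 19 + 2·13 = 45
19(ω_s−ω_c) = −45(ω_r−ω_c),  ω_r=0, ω_s=1
19(1−ω_c) = −45(0−ω_c)  ⇒  64ω_c = 19  ⇒  ω_c = 19/64
ω_c/ω_s = 19/64

19/64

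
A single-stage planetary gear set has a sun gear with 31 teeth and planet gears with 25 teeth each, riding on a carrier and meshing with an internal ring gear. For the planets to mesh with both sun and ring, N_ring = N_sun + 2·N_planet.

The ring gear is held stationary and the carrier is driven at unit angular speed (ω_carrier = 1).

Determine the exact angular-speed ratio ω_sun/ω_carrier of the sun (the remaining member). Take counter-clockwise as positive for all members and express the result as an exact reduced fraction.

N_ring = 31 + 2·25 = 81
31(ω_s−ω_c) = −81(ω_r−ω_c),  ω_r=0, ω_c=1
ω_s = 1 − (81/31)(0−1) = 112/31
ω_s/ω_c = 112/31

112/31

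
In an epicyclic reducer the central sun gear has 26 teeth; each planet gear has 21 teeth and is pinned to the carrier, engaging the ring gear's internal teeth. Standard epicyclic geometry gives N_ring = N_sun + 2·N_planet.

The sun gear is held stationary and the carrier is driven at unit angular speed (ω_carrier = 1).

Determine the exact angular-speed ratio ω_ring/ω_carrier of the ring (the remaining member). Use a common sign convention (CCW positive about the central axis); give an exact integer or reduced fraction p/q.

N_ring = 26 + 2·21 = 68
26(ω_s−ω_c) = −68(ω_r−ω_c),  ω_s=0, ω_c=1
ω_r = 1 − (26/68)(0−1) = 47/34
ω_r/ω_c = 47/34

47/34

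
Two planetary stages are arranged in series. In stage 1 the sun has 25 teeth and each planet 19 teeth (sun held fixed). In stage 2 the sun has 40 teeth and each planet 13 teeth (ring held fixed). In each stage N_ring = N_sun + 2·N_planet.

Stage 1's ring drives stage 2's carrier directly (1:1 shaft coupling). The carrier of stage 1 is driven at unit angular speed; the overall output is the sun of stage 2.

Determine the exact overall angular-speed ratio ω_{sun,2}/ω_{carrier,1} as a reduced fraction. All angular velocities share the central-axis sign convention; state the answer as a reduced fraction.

Stage 1: N_ring = 25 + 2·19 = 63
Stage 1: 25(ω_s−ω_c) = −63(ω_r−ω_c),  ω_s=0, ω_c=1
Stage 1: ω_r = 1 − (25/63)(0−1) = 88/63
  ⇒ ω_r¹/ω_c¹ = 88/63
Stage 2: N_ring = 40 + 2·13 = 66
Stage 2: 40(ω_s−ω_c) = −66(ω_r−ω_c),  ω_r=0, ω_c=1
Stage 2: ω_s = 1 − (66/40)(0−1) = 53/20
  ⇒ ω_s²/ω_c² = 53/20
Coupling ω_c² = ω_r¹ ⇒ overall = 88/63 × 53/20 = 1166/315

1166/315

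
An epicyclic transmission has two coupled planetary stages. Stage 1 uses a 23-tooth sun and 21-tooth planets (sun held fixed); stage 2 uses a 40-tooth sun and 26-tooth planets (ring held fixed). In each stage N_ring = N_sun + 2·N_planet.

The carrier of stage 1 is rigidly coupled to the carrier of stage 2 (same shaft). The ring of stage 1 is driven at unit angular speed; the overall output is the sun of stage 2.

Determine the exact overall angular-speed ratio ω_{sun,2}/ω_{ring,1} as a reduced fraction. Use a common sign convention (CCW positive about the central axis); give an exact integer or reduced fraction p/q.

39/16

Stage 1: N_ring = 23 + 2·21 = 65
Stage 1: 23(ω_s−ω_c) = −65(ω_r−ω_c),  ω_s=0, ω_r=1
Stage 1: 23(0−ω_c) = −65(1−ω_c)  ⇒  88ω_c = 65  ⇒  ω_c = 65/88
  ⇒ ω_c¹/ω_r¹ = 65/88
Stage 2: N_ring = 40 + 2·26 = 92
Stage 2: 40(ω_s−ω_c) = −92(ω_r−ω_c),  ω_r=0, ω_c=1
Stage 2: ω_s = 1 − (92/40)(0−1) = 33/10
  ⇒ ω_s²/ω_c² = 33/10
Coupling ω_c² = ω_c¹ ⇒ overall = 65/88 × 33/10 = 39/16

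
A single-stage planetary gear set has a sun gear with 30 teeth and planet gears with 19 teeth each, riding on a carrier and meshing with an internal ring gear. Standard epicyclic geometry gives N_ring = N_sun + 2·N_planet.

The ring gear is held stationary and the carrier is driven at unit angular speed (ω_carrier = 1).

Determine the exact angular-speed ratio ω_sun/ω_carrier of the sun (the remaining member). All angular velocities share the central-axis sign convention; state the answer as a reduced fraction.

N_ring = 30 + 2·19 = 68
30(ω_s−ω_c) = −68(ω_r−ω_c),  ω_r=0, ω_c=1
ω_s = 1 − (68/30)(0−1) = 49/15
ω_s/ω_c = 49/15

49/15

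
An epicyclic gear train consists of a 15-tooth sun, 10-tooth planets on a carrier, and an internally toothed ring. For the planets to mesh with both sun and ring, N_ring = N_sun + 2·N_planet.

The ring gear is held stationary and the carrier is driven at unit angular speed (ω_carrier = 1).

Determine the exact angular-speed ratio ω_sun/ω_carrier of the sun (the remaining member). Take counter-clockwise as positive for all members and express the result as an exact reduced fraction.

10/3

N_ring = 15 + 2·10 = 35
15(ω_s−ω_c) = −35(ω_r−ω_c),  ω_r=0, ω_c=1
ω_s = 1 − (35/15)(0−1) = 10/3
ω_s/ω_c = 10/3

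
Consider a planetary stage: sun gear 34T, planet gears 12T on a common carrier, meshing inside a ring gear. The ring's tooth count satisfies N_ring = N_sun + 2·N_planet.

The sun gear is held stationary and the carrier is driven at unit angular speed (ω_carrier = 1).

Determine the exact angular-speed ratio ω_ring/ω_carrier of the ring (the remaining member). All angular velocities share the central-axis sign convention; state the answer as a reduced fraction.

46/29

N_ring = 34 + 2·12 = 58
34(ω_s−ω_c) = −58(ω_r−ω_c),  ω_s=0, ω_c=1
ω_r = 1 − (34/58)(0−1) = 46/29
ω_r/ω_c = 46/29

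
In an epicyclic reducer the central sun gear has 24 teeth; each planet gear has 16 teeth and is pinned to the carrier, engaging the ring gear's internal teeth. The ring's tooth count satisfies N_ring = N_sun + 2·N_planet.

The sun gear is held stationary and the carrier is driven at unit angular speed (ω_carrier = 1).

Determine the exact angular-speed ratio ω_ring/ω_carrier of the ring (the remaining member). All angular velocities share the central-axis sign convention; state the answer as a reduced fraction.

N_ring = 24 + 2·16 = 56
24(ω_s−ω_c) = −56(ω_r−ω_c),  ω_s=0, ω_c=1
ω_r = 1 − (24/56)(0−1) = 10/7
ω_r/ω_c = 10/7

10/7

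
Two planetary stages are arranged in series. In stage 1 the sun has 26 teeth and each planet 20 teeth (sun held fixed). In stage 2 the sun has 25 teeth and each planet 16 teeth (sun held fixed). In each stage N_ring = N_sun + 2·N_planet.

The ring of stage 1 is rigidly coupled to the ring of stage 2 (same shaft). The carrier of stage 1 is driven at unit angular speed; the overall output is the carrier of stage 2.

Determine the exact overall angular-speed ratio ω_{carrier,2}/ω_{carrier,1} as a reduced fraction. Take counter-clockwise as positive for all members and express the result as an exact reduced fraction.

437/451

Stage 1: N_ring = 26 + 2·20 = 66
Stage 1: 26(ω_s−ω_c) = −66(ω_r−ω_c),  ω_s=0, ω_c=1
Stage 1: ω_r = 1 − (26/66)(0−1) = 46/33
  ⇒ ω_r¹/ω_c¹ = 46/33
Stage 2: N_ring = 25 + 2·16 = 57
Stage 2: 25(ω_s−ω_c) = −57(ω_r−ω_c),  ω_s=0, ω_r=1
Stage 2: 25(0−ω_c) = −57(1−ω_c)  ⇒  82ω_c = 57  ⇒  ω_c = 57/82
  ⇒ ω_c²/ω_r² = 57/82
Coupling ω_r² = ω_r¹ ⇒ overall = 46/33 × 57/82 = 437/451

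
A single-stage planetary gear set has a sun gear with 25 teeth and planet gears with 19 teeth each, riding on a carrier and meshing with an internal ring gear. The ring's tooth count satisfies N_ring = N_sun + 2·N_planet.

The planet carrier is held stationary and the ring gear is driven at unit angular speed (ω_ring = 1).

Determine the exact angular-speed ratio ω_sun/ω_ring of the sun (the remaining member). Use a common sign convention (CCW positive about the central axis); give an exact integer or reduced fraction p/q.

-63/25

N_ring = 25 + 2·19 = 63
25(ω_s−ω_c) = −63(ω_r−ω_c),  ω_c=0, ω_r=1
ω_s = 0 − (63/25)(1−0) = -63/25
ω_s/ω_r = -63/25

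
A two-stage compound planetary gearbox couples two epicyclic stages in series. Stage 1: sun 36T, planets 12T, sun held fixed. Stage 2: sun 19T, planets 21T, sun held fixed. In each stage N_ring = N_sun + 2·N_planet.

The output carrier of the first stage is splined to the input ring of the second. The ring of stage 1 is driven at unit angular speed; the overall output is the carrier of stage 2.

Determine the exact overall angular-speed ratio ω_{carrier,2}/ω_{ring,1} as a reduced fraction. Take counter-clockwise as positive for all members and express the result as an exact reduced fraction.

Stage 1: N_ring = 36 + 2·12 = 60
Stage 1: 36(ω_s−ω_c) = −60(ω_r−ω_c),  ω_s=0, ω_r=1
Stage 1: 36(0−ω_c) = −60(1−ω_c)  ⇒  96ω_c = 60  ⇒  ω_c = 5/8
  ⇒ ω_c¹/ω_r¹ = 5/8
Stage 2: N_ring = 19 + 2·21 = 61
Stage 2: 19(ω_s−ω_c) = −61(ω_r−ω_c),  ω_s=0, ω_r=1
Stage 2: 19(0−ω_c) = −61(1−ω_c)  ⇒  80ω_c = 61  ⇒  ω_c = 61/80
  ⇒ ω_c²/ω_r² = 61/80
Coupling ω_r² = ω_c¹ ⇒ overall = 5/8 × 61/80 = 61/128

61/128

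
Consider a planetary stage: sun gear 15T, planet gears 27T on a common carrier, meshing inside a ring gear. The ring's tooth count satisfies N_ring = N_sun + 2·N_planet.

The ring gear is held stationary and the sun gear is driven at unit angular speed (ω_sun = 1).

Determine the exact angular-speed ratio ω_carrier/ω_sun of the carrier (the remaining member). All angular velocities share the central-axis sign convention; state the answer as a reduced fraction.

N_ring = 15 + 2·27 = 69
15(ω_s−ω_c) = −69(ω_r−ω_c),  ω_r=0, ω_s=1
15(1−ω_c) = −69(0−ω_c)  ⇒  84ω_c = 15  ⇒  ω_c = 5/28
ω_c/ω_s = 5/28

5/28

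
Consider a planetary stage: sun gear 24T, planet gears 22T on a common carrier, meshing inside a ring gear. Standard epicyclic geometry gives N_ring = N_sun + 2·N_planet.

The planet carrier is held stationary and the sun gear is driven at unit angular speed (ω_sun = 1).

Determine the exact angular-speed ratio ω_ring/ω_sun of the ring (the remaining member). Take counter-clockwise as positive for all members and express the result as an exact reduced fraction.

-6/17

N_ring = 24 + 2·22 = 68
24(ω_s−ω_c) = −68(ω_r−ω_c),  ω_c=0, ω_s=1
ω_r = 0 − (24/68)(1−0) = -6/17
ω_r/ω_s = -6/17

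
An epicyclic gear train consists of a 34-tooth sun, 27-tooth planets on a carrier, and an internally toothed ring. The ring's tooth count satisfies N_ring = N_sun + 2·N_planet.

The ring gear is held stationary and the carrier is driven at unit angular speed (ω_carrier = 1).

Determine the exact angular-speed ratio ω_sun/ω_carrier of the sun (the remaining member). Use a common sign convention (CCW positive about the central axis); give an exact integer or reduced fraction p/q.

N_ring = 34 + 2·27 = 88
34(ω_s−ω_c) = −88(ω_r−ω_c),  ω_r=0, ω_c=1
ω_s = 1 − (88/34)(0−1) = 61/17
ω_s/ω_c = 61/17

61/17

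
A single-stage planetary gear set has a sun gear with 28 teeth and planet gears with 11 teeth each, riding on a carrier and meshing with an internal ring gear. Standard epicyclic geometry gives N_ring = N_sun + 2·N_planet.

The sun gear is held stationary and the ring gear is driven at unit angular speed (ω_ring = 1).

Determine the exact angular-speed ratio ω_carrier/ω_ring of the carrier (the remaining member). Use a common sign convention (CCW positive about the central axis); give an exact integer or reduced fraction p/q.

N_ring = 28 + 2·11 = 50
28(ω_s−ω_c) = −50(ω_r−ω_c),  ω_s=0, ω_r=1
28(0−ω_c) = −50(1−ω_c)  ⇒  78ω_c = 50  ⇒  ω_c = 25/39
ω_c/ω_r = 25/39

25/39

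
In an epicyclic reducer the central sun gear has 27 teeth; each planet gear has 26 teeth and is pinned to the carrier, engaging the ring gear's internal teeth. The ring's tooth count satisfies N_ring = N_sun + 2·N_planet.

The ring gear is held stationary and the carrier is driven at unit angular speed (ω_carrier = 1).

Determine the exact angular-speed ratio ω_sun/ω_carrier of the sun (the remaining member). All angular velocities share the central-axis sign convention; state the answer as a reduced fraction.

N_ring = 27 + 2·26 = 79
27(ω_s−ω_c) = −79(ω_r−ω_c),  ω_r=0, ω_c=1
ω_s = 1 − (79/27)(0−1) = 106/27
ω_s/ω_c = 106/27

106/27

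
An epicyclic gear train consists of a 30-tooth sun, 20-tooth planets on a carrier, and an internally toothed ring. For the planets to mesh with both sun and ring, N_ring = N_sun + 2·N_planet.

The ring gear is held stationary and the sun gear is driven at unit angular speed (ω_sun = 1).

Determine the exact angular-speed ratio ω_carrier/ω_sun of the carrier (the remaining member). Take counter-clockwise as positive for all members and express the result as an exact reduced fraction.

N_ring = 30 + 2·20 = 70
30(ω_s−ω_c) = −70(ω_r−ω_c),  ω_r=0, ω_s=1
30(1−ω_c) = −70(0−ω_c)  ⇒  100ω_c = 30  ⇒  ω_c = 3/10
ω_c/ω_s = 3/10

3/10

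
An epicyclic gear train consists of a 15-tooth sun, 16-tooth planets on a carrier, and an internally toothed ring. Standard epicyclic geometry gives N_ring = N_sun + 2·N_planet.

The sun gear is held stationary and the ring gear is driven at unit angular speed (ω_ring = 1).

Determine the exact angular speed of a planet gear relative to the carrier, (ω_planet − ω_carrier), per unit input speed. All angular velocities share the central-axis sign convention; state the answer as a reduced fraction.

705/992

N_ring = 15 + 2·16 = 47
15(ω_s−ω_c) = −47(ω_r−ω_c),  ω_s=0, ω_r=1
15(0−ω_c) = −47(1−ω_c)  ⇒  62ω_c = 47  ⇒  ω_c = 47/62
sun–planet: 15·(0−47/62) = −16·(ω_p−ω_c)  ⇒  ω_p−ω_c = −(15/16)·(-47/62) = 705/992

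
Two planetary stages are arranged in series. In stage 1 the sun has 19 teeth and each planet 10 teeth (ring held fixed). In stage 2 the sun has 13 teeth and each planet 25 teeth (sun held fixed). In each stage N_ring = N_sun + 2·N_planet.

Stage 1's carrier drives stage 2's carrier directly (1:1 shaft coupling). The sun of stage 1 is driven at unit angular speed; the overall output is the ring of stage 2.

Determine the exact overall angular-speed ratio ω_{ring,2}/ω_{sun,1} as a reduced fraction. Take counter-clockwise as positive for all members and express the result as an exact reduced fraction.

722/1827

Stage 1: N_ring = 19 + 2·10 = 39
Stage 1: 19(ω_s−ω_c) = −39(ω_r−ω_c),  ω_r=0, ω_s=1
Stage 1: 19(1−ω_c) = −39(0−ω_c)  ⇒  58ω_c = 19  ⇒  ω_c = 19/58
  ⇒ ω_c¹/ω_s¹ = 19/58
Stage 2: N_ring = 13 + 2·25 = 63
Stage 2: 13(ω_s−ω_c) = −63(ω_r−ω_c),  ω_s=0, ω_c=1
Stage 2: ω_r = 1 − (13/63)(0−1) = 76/63
  ⇒ ω_r²/ω_c² = 76/63
Coupling ω_c² = ω_c¹ ⇒ overall = 19/58 × 76/63 = 722/1827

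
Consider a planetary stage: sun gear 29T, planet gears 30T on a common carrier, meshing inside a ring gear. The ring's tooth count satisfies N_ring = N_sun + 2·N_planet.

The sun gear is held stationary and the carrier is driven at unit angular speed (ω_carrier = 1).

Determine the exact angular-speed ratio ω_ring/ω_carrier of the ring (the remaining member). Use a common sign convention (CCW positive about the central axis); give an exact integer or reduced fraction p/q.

118/89

N_ring = 29 + 2·30 = 89
29(ω_s−ω_c) = −89(ω_r−ω_c),  ω_s=0, ω_c=1
ω_r = 1 − (29/89)(0−1) = 118/89
ω_r/ω_c = 118/89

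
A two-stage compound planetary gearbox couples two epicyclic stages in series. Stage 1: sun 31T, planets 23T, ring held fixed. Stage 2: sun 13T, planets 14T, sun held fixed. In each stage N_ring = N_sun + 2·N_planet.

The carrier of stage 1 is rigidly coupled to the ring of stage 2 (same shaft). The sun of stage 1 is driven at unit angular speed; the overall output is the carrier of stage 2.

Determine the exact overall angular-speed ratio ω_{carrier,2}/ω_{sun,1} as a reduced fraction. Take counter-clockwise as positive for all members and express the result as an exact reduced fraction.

1271/5832

Stage 1: N_ring = 31 + 2·23 = 77
Stage 1: 31(ω_s−ω_c) = −77(ω_r−ω_c),  ω_r=0, ω_s=1
Stage 1: 31(1−ω_c) = −77(0−ω_c)  ⇒  108ω_c = 31  ⇒  ω_c = 31/108
  ⇒ ω_c¹/ω_s¹ = 31/108
Stage 2: N_ring = 13 + 2·14 = 41
Stage 2: 13(ω_s−ω_c) = −41(ω_r−ω_c),  ω_s=0, ω_r=1
Stage 2: 13(0−ω_c) = −41(1−ω_c)  ⇒  54ω_c = 41  ⇒  ω_c = 41/54
  ⇒ ω_c²/ω_r² = 41/54
Coupling ω_r² = ω_c¹ ⇒ overall = 31/108 × 41/54 = 1271/5832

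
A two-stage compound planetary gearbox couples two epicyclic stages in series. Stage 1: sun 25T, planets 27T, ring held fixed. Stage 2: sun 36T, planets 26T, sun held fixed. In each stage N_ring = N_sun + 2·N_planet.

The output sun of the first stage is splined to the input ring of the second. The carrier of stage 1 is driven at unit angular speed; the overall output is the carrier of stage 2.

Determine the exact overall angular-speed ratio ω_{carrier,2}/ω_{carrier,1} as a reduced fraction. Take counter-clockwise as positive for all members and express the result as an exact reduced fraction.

Stage 1: N_ring = 25 + 2·27 = 79
Stage 1: 25(ω_s−ω_c) = −79(ω_r−ω_c),  ω_r=0, ω_c=1
Stage 1: ω_s = 1 − (79/25)(0−1) = 104/25
  ⇒ ω_s¹/ω_c¹ = 104/25
Stage 2: N_ring = 36 + 2·26 = 88
Stage 2: 36(ω_s−ω_c) = −88(ω_r−ω_c),  ω_s=0, ω_r=1
Stage 2: 36(0−ω_c) = −88(1−ω_c)  ⇒  124ω_c = 88  ⇒  ω_c = 22/31
  ⇒ ω_c²/ω_r² = 22/31
Coupling ω_r² = ω_s¹ ⇒ overall = 104/25 × 22/31 = 2288/775

2288/775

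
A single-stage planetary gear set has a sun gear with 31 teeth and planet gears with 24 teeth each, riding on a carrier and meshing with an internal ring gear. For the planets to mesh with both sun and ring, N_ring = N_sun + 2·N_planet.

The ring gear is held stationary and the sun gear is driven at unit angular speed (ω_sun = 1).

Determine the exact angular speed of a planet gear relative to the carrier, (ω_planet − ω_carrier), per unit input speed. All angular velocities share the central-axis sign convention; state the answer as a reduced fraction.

N_ring = 31 + 2·24 = 79
31(ω_s−ω_c) = −79(ω_r−ω_c),  ω_r=0, ω_s=1
31(1−ω_c) = −79(0−ω_c)  ⇒  110ω_c = 31  ⇒  ω_c = 31/110
sun–planet: 31·(1−31/110) = −24·(ω_p−ω_c)  ⇒  ω_p−ω_c = −(31/24)·(79/110) = -2449/2640

-2449/2640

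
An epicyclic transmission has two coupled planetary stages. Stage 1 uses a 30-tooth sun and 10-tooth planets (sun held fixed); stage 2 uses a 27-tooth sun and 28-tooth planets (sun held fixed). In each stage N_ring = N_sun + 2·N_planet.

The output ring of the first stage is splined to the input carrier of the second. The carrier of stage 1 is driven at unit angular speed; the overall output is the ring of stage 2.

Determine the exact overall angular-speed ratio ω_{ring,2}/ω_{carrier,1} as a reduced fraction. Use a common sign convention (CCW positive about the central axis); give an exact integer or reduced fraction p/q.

176/83

Stage 1: N_ring = 30 + 2·10 = 50
Stage 1: 30(ω_s−ω_c) = −50(ω_r−ω_c),  ω_s=0, ω_c=1
Stage 1: ω_r = 1 − (30/50)(0−1) = 8/5
  ⇒ ω_r¹/ω_c¹ = 8/5
Stage 2: N_ring = 27 + 2·28 = 83
Stage 2: 27(ω_s−ω_c) = −83(ω_r−ω_c),  ω_s=0, ω_c=1
Stage 2: ω_r = 1 − (27/83)(0−1) = 110/83
  ⇒ ω_r²/ω_c² = 110/83
Coupling ω_c² = ω_r¹ ⇒ overall = 8/5 × 110/83 = 176/83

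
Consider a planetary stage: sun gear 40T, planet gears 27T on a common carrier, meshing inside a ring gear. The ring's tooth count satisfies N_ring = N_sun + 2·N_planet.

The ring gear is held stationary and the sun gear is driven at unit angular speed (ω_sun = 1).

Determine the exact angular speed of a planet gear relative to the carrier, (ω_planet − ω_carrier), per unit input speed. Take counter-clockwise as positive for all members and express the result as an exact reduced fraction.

N_ring = 40 + 2·27 = 94
40(ω_s−ω_c) = −94(ω_r−ω_c),  ω_r=0, ω_s=1
40(1−ω_c) = −94(0−ω_c)  ⇒  134ω_c = 40  ⇒  ω_c = 20/67
sun–planet: 40·(1−20/67) = −27·(ω_p−ω_c)  ⇒  ω_p−ω_c = −(40/27)·(47/67) = -1880/1809

-1880/1809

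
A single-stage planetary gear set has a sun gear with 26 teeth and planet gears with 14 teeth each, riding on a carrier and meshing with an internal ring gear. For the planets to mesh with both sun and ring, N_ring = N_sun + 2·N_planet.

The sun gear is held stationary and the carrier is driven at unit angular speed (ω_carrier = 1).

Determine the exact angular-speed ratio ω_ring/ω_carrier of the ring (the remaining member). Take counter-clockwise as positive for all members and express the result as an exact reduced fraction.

N_ring = 26 + 2·14 = 54
26(ω_s−ω_c) = −54(ω_r−ω_c),  ω_s=0, ω_c=1
ω_r = 1 − (26/54)(0−1) = 40/27
ω_r/ω_c = 40/27

40/27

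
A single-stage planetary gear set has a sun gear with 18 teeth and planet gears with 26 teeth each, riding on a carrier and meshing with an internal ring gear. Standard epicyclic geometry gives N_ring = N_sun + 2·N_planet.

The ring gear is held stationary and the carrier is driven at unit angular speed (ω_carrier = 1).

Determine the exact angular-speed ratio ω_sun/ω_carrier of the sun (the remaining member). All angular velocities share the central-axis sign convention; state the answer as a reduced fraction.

N_ring = 18 + 2·26 = 70
18(ω_s−ω_c) = −70(ω_r−ω_c),  ω_r=0, ω_c=1
ω_s = 1 − (70/18)(0−1) = 44/9
ω_s/ω_c = 44/9

44/9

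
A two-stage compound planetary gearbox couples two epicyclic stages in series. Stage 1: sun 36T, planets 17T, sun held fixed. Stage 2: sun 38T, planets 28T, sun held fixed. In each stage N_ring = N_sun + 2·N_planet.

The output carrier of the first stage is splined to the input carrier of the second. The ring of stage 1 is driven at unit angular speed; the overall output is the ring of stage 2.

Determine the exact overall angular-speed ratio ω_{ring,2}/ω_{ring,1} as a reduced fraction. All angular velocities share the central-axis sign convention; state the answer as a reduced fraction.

2310/2491

Stage 1: N_ring = 36 + 2·17 = 70
Stage 1: 36(ω_s−ω_c) = −70(ω_r−ω_c),  ω_s=0, ω_r=1
Stage 1: 36(0−ω_c) = −70(1−ω_c)  ⇒  106ω_c = 70  ⇒  ω_c = 35/53
  ⇒ ω_c¹/ω_r¹ = 35/53
Stage 2: N_ring = 38 + 2·28 = 94
Stage 2: 38(ω_s−ω_c) = −94(ω_r−ω_c),  ω_s=0, ω_c=1
Stage 2: ω_r = 1 − (38/94)(0−1) = 66/47
  ⇒ ω_r²/ω_c² = 66/47
Coupling ω_c² = ω_c¹ ⇒ overall = 35/53 × 66/47 = 2310/2491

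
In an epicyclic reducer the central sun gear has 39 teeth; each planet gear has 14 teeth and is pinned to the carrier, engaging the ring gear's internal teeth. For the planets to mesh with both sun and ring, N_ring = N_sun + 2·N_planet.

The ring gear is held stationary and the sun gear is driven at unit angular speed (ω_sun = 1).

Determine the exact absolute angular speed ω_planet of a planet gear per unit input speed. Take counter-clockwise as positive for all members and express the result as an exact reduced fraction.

N_ring = 39 + 2·14 = 67
39(ω_s−ω_c) = −67(ω_r−ω_c),  ω_r=0, ω_s=1
39(1−ω_c) = −67(0−ω_c)  ⇒  106ω_c = 39  ⇒  ω_c = 39/106
sun–planet: 39·(1−39/106) = −14·(ω_p−ω_c)  ⇒  ω_p−ω_c = −(39/14)·(67/106) = -2613/1484
ω_p = 39/106 − 2613/1484 = -39/28

-39/28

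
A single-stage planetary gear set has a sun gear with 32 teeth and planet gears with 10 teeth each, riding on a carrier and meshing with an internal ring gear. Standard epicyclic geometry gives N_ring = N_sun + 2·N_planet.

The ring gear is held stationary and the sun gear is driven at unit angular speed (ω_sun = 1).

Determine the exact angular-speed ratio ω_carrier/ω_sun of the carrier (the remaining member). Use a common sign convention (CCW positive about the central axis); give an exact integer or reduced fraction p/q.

N_ring = 32 + 2·10 = 52
32(ω_s−ω_c) = −52(ω_r−ω_c),  ω_r=0, ω_s=1
32(1−ω_c) = −52(0−ω_c)  ⇒  84ω_c = 32  ⇒  ω_c = 8/21
ω_c/ω_s = 8/21

8/21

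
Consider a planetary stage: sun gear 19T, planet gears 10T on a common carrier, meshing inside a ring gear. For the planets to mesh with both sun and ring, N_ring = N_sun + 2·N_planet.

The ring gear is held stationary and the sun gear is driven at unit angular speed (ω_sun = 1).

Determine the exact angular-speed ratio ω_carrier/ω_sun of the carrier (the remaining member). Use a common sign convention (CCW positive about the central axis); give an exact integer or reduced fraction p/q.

N_ring = 19 + 2·10 = 39
19(ω_s−ω_c) = −39(ω_r−ω_c),  ω_r=0, ω_s=1
19(1−ω_c) = −39(0−ω_c)  ⇒  58ω_c = 19  ⇒  ω_c = 19/58
ω_c/ω_s = 19/58

19/58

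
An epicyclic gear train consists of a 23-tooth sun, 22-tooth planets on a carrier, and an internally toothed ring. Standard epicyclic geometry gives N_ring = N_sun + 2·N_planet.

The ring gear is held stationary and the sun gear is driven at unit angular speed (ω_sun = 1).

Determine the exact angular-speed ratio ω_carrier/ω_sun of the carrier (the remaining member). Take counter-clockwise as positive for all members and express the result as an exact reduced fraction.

23/90

N_ring = 23 + 2·22 = 67
23(ω_s−ω_c) = −67(ω_r−ω_c),  ω_r=0, ω_s=1
23(1−ω_c) = −67(0−ω_c)  ⇒  90ω_c = 23  ⇒  ω_c = 23/90
ω_c/ω_s = 23/90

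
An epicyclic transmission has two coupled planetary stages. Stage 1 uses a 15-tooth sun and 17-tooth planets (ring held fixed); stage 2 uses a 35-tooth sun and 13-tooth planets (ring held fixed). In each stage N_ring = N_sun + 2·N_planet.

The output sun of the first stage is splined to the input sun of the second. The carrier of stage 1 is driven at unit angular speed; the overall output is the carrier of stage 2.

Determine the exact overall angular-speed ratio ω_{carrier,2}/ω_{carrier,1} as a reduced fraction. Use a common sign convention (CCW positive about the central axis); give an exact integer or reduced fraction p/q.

Stage 1: N_ring = 15 + 2·17 = 49
Stage 1: 15(ω_s−ω_c) = −49(ω_r−ω_c),  ω_r=0, ω_c=1
Stage 1: ω_s = 1 − (49/15)(0−1) = 64/15
  ⇒ ω_s¹/ω_c¹ = 64/15
Stage 2: N_ring = 35 + 2·13 = 61
Stage 2: 35(ω_s−ω_c) = −61(ω_r−ω_c),  ω_r=0, ω_s=1
Stage 2: 35(1−ω_c) = −61(0−ω_c)  ⇒  96ω_c = 35  ⇒  ω_c = 35/96
  ⇒ ω_c²/ω_s² = 35/96
Coupling ω_s² = ω_s¹ ⇒ overall = 64/15 × 35/96 = 14/9

14/9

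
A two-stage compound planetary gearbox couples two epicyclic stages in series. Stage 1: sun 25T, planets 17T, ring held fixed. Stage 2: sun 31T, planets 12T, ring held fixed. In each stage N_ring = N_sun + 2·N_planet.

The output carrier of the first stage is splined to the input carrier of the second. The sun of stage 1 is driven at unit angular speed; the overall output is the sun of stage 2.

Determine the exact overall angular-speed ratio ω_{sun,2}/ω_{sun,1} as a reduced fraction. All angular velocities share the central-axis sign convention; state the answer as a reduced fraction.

1075/1302

Stage 1: N_ring = 25 + 2·17 = 59
Stage 1: 25(ω_s−ω_c) = −59(ω_r−ω_c),  ω_r=0, ω_s=1
Stage 1: 25(1−ω_c) = −59(0−ω_c)  ⇒  84ω_c = 25  ⇒  ω_c = 25/84
  ⇒ ω_c¹/ω_s¹ = 25/84
Stage 2: N_ring = 31 + 2·12 = 55
Stage 2: 31(ω_s−ω_c) = −55(ω_r−ω_c),  ω_r=0, ω_c=1
Stage 2: ω_s = 1 − (55/31)(0−1) = 86/31
  ⇒ ω_s²/ω_c² = 86/31
Coupling ω_c² = ω_c¹ ⇒ overall = 25/84 × 86/31 = 1075/1302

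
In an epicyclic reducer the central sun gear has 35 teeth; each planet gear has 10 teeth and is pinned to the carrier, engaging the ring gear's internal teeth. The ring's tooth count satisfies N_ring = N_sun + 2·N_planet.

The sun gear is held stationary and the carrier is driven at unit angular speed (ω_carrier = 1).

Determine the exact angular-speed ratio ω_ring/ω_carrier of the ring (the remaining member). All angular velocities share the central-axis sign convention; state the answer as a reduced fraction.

N_ring = 35 + 2·10 = 55
35(ω_s−ω_c) = −55(ω_r−ω_c),  ω_s=0, ω_c=1
ω_r = 1 − (35/55)(0−1) = 18/11
ω_r/ω_c = 18/11

18/11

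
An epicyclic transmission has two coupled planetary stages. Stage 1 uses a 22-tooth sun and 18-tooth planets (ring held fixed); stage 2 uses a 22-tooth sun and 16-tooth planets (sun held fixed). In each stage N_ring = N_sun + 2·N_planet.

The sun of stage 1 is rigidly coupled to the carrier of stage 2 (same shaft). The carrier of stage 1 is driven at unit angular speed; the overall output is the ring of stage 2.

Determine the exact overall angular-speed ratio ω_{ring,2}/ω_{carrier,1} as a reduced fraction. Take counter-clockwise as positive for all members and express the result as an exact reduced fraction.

1520/297

Stage 1: N_ring = 22 + 2·18 = 58
Stage 1: 22(ω_s−ω_c) = −58(ω_r−ω_c),  ω_r=0, ω_c=1
Stage 1: ω_s = 1 − (58/22)(0−1) = 40/11
  ⇒ ω_s¹/ω_c¹ = 40/11
Stage 2: N_ring = 22 + 2·16 = 54
Stage 2: 22(ω_s−ω_c) = −54(ω_r−ω_c),  ω_s=0, ω_c=1
Stage 2: ω_r = 1 − (22/54)(0−1) = 38/27
  ⇒ ω_r²/ω_c² = 38/27
Coupling ω_c² = ω_s¹ ⇒ overall = 40/11 × 38/27 = 1520/297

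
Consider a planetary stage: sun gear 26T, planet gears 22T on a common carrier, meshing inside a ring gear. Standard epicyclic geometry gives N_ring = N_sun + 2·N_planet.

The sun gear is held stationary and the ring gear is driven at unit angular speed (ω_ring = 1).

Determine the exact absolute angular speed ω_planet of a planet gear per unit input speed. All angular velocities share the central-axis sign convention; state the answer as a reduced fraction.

N_ring = 26 + 2·22 = 70
26(ω_s−ω_c) = −70(ω_r−ω_c),  ω_s=0, ω_r=1
26(0−ω_c) = −70(1−ω_c)  ⇒  96ω_c = 70  ⇒  ω_c = 35/48
sun–planet: 26·(0−35/48) = −22·(ω_p−ω_c)  ⇒  ω_p−ω_c = −(26/22)·(-35/48) = 455/528
ω_p = 35/48 + 455/528 = 35/22

35/22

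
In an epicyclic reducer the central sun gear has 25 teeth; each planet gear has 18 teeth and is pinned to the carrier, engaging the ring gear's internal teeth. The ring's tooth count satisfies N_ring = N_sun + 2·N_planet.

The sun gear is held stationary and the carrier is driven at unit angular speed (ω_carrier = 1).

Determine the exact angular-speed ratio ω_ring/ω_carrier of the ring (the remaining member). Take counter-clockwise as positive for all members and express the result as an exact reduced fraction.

N_ring = 25 + 2·18 = 61
25(ω_s−ω_c) = −61(ω_r−ω_c),  ω_s=0, ω_c=1
ω_r = 1 − (25/61)(0−1) = 86/61
ω_r/ω_c = 86/61

86/61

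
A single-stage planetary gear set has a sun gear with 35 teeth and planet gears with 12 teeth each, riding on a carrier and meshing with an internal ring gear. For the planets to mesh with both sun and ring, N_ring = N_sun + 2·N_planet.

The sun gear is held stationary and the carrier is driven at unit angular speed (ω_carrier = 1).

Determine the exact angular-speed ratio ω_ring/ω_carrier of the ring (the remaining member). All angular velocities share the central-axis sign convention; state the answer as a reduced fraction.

N_ring = 35 + 2·12 = 59
35(ω_s−ω_c) = −59(ω_r−ω_c),  ω_s=0, ω_c=1
ω_r = 1 − (35/59)(0−1) = 94/59
ω_r/ω_c = 94/59

94/59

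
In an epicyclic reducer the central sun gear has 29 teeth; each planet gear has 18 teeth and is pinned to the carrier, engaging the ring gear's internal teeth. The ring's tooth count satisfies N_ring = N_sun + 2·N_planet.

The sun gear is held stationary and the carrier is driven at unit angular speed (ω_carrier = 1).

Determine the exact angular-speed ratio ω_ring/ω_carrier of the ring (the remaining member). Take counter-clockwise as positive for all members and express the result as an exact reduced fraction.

94/65

N_ring = 29 + 2·18 = 65
29(ω_s−ω_c) = −65(ω_r−ω_c),  ω_s=0, ω_c=1
ω_r = 1 − (29/65)(0−1) = 94/65
ω_r/ω_c = 94/65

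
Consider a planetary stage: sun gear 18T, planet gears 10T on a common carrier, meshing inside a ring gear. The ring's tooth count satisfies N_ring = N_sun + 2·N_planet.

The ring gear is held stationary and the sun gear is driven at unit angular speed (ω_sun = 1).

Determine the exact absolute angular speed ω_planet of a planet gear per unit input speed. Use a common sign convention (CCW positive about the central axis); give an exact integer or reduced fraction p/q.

N_ring = 18 + 2·10 = 38
18(ω_s−ω_c) = −38(ω_r−ω_c),  ω_r=0, ω_s=1
18(1−ω_c) = −38(0−ω_c)  ⇒  56ω_c = 18  ⇒  ω_c = 9/28
sun–planet: 18·(1−9/28) = −10·(ω_p−ω_c)  ⇒  ω_p−ω_c = −(18/10)·(19/28) = -171/140
ω_p = 9/28 − 171/140 = -9/10

-9/10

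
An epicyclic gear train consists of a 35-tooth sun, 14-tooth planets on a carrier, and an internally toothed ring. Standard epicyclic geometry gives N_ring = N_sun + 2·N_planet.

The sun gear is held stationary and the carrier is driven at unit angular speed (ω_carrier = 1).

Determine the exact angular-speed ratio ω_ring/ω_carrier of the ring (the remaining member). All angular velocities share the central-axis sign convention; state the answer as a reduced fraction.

N_ring = 35 + 2·14 = 63
35(ω_s−ω_c) = −63(ω_r−ω_c),  ω_s=0, ω_c=1
ω_r = 1 − (35/63)(0−1) = 14/9
ω_r/ω_c = 14/9

14/9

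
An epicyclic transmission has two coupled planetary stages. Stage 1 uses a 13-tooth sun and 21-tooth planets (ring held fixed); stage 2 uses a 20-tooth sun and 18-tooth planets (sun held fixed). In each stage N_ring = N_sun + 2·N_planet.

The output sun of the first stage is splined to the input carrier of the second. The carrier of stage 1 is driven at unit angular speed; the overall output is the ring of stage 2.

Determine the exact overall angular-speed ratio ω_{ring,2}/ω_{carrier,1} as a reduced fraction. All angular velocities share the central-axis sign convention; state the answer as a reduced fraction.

Stage 1: N_ring = 13 + 2·21 = 55
Stage 1: 13(ω_s−ω_c) = −55(ω_r−ω_c),  ω_r=0, ω_c=1
Stage 1: ω_s = 1 − (55/13)(0−1) = 68/13
  ⇒ ω_s¹/ω_c¹ = 68/13
Stage 2: N_ring = 20 + 2·18 = 56
Stage 2: 20(ω_s−ω_c) = −56(ω_r−ω_c),  ω_s=0, ω_c=1
Stage 2: ω_r = 1 − (20/56)(0−1) = 19/14
  ⇒ ω_r²/ω_c² = 19/14
Coupling ω_c² = ω_s¹ ⇒ overall = 68/13 × 19/14 = 646/91

646/91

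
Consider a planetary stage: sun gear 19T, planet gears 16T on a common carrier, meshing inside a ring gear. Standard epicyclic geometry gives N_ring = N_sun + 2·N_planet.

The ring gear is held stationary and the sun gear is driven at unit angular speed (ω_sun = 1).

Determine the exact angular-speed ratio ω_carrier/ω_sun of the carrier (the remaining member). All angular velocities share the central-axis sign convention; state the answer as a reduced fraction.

N_ring = 19 + 2·16 = 51
19(ω_s−ω_c) = −51(ω_r−ω_c),  ω_r=0, ω_s=1
19(1−ω_c) = −51(0−ω_c)  ⇒  70ω_c = 19  ⇒  ω_c = 19/70
ω_c/ω_s = 19/70

19/70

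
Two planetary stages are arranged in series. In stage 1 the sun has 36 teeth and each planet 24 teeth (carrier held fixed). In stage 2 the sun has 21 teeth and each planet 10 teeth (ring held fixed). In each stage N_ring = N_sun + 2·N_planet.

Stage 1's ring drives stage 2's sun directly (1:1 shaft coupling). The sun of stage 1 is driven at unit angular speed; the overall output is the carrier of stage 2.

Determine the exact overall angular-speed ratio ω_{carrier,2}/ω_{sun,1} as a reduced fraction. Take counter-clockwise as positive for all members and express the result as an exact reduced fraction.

Stage 1: N_ring = 36 + 2·24 = 84
Stage 1: 36(ω_s−ω_c) = −84(ω_r−ω_c),  ω_c=0, ω_s=1
Stage 1: ω_r = 0 − (36/84)(1−0) = -3/7
  ⇒ ω_r¹/ω_s¹ = -3/7
Stage 2: N_ring = 21 + 2·10 = 41
Stage 2: 21(ω_s−ω_c) = −41(ω_r−ω_c),  ω_r=0, ω_s=1
Stage 2: 21(1−ω_c) = −41(0−ω_c)  ⇒  62ω_c = 21  ⇒  ω_c = 21/62
  ⇒ ω_c²/ω_s² = 21/62
Coupling ω_s² = ω_r¹ ⇒ overall = -3/7 × 21/62 = -9/62

-9/62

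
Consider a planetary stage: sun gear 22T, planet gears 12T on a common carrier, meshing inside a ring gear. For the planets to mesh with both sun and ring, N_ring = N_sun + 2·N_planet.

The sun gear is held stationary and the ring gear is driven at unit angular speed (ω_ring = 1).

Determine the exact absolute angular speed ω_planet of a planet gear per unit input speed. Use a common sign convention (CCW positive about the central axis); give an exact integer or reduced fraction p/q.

23/12

N_ring = 22 + 2·12 = 46
22(ω_s−ω_c) = −46(ω_r−ω_c),  ω_s=0, ω_r=1
22(0−ω_c) = −46(1−ω_c)  ⇒  68ω_c = 46  ⇒  ω_c = 23/34
sun–planet: 22·(0−23/34) = −12·(ω_p−ω_c)  ⇒  ω_p−ω_c = −(22/12)·(-23/34) = 253/204
ω_p = 23/34 + 253/204 = 23/12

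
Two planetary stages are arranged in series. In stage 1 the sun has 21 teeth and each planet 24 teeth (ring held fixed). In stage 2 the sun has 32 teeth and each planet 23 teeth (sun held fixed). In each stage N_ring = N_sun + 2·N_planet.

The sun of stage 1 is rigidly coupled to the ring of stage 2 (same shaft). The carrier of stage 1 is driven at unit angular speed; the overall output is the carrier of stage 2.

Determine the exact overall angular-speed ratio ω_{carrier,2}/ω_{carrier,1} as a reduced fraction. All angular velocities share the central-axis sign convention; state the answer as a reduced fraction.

Stage 1: N_ring = 21 + 2·24 = 69
Stage 1: 21(ω_s−ω_c) = −69(ω_r−ω_c),  ω_r=0, ω_c=1
Stage 1: ω_s = 1 − (69/21)(0−1) = 30/7
  ⇒ ω_s¹/ω_c¹ = 30/7
Stage 2: N_ring = 32 + 2·23 = 78
Stage 2: 32(ω_s−ω_c) = −78(ω_r−ω_c),  ω_s=0, ω_r=1
Stage 2: 32(0−ω_c) = −78(1−ω_c)  ⇒  110ω_c = 78  ⇒  ω_c = 39/55
  ⇒ ω_c²/ω_r² = 39/55
Coupling ω_r² = ω_s¹ ⇒ overall = 30/7 × 39/55 = 234/77

234/77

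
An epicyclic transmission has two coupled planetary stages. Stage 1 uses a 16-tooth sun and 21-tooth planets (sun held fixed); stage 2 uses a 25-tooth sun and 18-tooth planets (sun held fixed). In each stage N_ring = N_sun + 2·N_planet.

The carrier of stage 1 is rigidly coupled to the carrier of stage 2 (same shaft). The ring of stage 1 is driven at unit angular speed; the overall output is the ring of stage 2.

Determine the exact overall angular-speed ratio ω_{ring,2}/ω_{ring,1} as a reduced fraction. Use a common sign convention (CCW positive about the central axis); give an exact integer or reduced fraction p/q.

2494/2257

Stage 1: N_ring = 16 + 2·21 = 58
Stage 1: 16(ω_s−ω_c) = −58(ω_r−ω_c),  ω_s=0, ω_r=1
Stage 1: 16(0−ω_c) = −58(1−ω_c)  ⇒  74ω_c = 58  ⇒  ω_c = 29/37
  ⇒ ω_c¹/ω_r¹ = 29/37
Stage 2: N_ring = 25 + 2·18 = 61
Stage 2: 25(ω_s−ω_c) = −61(ω_r−ω_c),  ω_s=0, ω_c=1
Stage 2: ω_r = 1 − (25/61)(0−1) = 86/61
  ⇒ ω_r²/ω_c² = 86/61
Coupling ω_c² = ω_c¹ ⇒ overall = 29/37 × 86/61 = 2494/2257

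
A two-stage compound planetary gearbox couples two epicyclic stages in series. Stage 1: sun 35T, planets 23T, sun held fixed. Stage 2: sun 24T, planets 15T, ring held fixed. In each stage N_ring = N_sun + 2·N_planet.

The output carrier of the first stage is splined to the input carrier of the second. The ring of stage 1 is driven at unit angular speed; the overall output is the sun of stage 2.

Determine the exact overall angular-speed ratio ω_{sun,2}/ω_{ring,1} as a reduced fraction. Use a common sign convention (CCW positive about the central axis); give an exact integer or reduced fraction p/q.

1053/464

Stage 1: N_ring = 35 + 2·23 = 81
Stage 1: 35(ω_s−ω_c) = −81(ω_r−ω_c),  ω_s=0, ω_r=1
Stage 1: 35(0−ω_c) = −81(1−ω_c)  ⇒  116ω_c = 81  ⇒  ω_c = 81/116
  ⇒ ω_c¹/ω_r¹ = 81/116
Stage 2: N_ring = 24 + 2·15 = 54
Stage 2: 24(ω_s−ω_c) = −54(ω_r−ω_c),  ω_r=0, ω_c=1
Stage 2: ω_s = 1 − (54/24)(0−1) = 13/4
  ⇒ ω_s²/ω_c² = 13/4
Coupling ω_c² = ω_c¹ ⇒ overall = 81/116 × 13/4 = 1053/464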